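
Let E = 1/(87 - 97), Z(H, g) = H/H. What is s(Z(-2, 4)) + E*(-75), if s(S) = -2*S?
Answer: 11/2 ≈ 5.5000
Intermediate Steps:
Z(H, g) = 1
E = -1/10 (E = 1/(-10) = -1/10 ≈ -0.10000)
s(Z(-2, 4)) + E*(-75) = -2*1 - 1/10*(-75) = -2 + 15/2 = 11/2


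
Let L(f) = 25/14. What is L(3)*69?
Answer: 1725/14 ≈ 123.21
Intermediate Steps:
L(f) = 25/14 (L(f) = 25*(1/14) = 25/14)
L(3)*69 = (25/14)*69 = 1725/14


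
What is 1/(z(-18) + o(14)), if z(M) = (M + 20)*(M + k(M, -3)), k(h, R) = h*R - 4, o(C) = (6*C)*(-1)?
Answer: -1/20 ≈ -0.050000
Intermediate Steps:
o(C) = -6*C
k(h, R) = -4 + R*h (k(h, R) = R*h - 4 = -4 + R*h)
z(M) = (-4 - 2*M)*(20 + M) (z(M) = (M + 20)*(M + (-4 - 3*M)) = (20 + M)*(-4 - 2*M) = (-4 - 2*M)*(20 + M))
1/(z(-18) + o(14)) = 1/((-80 - 44*(-18) - 2*(-18)**2) - 6*14) = 1/((-80 + 792 - 2*324) - 84) = 1/((-80 + 792 - 648) - 84) = 1/(64 - 84) = 1/(-20) = -1/20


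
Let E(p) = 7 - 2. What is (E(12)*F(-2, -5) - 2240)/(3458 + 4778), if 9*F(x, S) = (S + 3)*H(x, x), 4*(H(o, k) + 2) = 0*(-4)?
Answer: -5035/18531 ≈ -0.27171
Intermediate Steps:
E(p) = 5
H(o, k) = -2 (H(o, k) = -2 + (0*(-4))/4 = -2 + (1/4)*0 = -2 + 0 = -2)
F(x, S) = -2/3 - 2*S/9 (F(x, S) = ((S + 3)*(-2))/9 = ((3 + S)*(-2))/9 = (-6 - 2*S)/9 = -2/3 - 2*S/9)
(E(12)*F(-2, -5) - 2240)/(3458 + 4778) = (5*(-2/3 - 2/9*(-5)) - 2240)/(3458 + 4778) = (5*(-2/3 + 10/9) - 2240)/8236 = (5*(4/9) - 2240)*(1/8236) = (20/9 - 2240)*(1/8236) = -20140/9*1/8236 = -5035/18531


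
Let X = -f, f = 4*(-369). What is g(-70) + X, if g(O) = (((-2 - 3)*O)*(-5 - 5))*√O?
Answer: 1476 - 3500*I*√70 ≈ 1476.0 - 29283.0*I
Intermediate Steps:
f = -1476
g(O) = 50*O^(3/2) (g(O) = (-5*O*(-10))*√O = (50*O)*√O = 50*O^(3/2))
X = 1476 (X = -1*(-1476) = 1476)
g(-70) + X = 50*(-70)^(3/2) + 1476 = 50*(-70*I*√70) + 1476 = -3500*I*√70 + 1476 = 1476 - 3500*I*√70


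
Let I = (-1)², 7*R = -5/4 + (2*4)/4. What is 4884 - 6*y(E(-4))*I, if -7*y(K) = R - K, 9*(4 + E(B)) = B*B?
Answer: 1436483/294 ≈ 4886.0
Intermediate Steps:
E(B) = -4 + B²/9 (E(B) = -4 + (B*B)/9 = -4 + B²/9)
R = 3/28 (R = (-5/4 + (2*4)/4)/7 = (-5*¼ + 8*(¼))/7 = (-5/4 + 2)/7 = (⅐)*(¾) = 3/28 ≈ 0.10714)
I = 1
y(K) = -3/196 + K/7 (y(K) = -(3/28 - K)/7 = -3/196 + K/7)
4884 - 6*y(E(-4))*I = 4884 - 6*(-3/196 + (-4 + (⅑)*(-4)²)/7) = 4884 - 6*(-3/196 + (-4 + (⅑)*16)/7) = 4884 - 6*(-3/196 + (-4 + 16/9)/7) = 4884 - 6*(-3/196 + (⅐)*(-20/9)) = 4884 - 6*(-3/196 - 20/63) = 4884 - 6*(-587/1764) = 4884 - (-587)/294 = 4884 - 1*(-587/294) = 4884 + 587/294 = 1436483/294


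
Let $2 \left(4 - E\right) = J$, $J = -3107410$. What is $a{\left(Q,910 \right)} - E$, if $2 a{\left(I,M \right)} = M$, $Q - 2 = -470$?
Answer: $-1553254$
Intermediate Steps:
$Q = -468$ ($Q = 2 - 470 = -468$)
$a{\left(I,M \right)} = \frac{M}{2}$
$E = 1553709$ ($E = 4 - -1553705 = 4 + 1553705 = 1553709$)
$a{\left(Q,910 \right)} - E = \frac{1}{2} \cdot 910 - 1553709 = 455 - 1553709 = -1553254$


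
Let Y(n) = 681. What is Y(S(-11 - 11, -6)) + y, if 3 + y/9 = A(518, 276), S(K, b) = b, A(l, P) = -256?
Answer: -1650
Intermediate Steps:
y = -2331 (y = -27 + 9*(-256) = -27 - 2304 = -2331)
Y(S(-11 - 11, -6)) + y = 681 - 2331 = -1650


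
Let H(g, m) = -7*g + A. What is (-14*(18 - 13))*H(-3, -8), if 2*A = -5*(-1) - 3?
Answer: -1540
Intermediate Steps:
A = 1 (A = (-5*(-1) - 3)/2 = (5 - 3)/2 = (1/2)*2 = 1)
H(g, m) = 1 - 7*g (H(g, m) = -7*g + 1 = 1 - 7*g)
(-14*(18 - 13))*H(-3, -8) = (-14*(18 - 13))*(1 - 7*(-3)) = (-14*5)*(1 + 21) = -70*22 = -1540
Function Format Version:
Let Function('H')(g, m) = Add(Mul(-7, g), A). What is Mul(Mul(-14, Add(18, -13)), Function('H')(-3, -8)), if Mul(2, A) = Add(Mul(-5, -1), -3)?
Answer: -1540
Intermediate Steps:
A = 1 (A = Mul(Rational(1, 2), Add(Mul(-5, -1), -3)) = Mul(Rational(1, 2), Add(5, -3)) = Mul(Rational(1, 2), 2) = 1)
Function('H')(g, m) = Add(1, Mul(-7, g)) (Function('H')(g, m) = Add(Mul(-7, g), 1) = Add(1, Mul(-7, g)))
Mul(Mul(-14, Add(18, -13)), Function('H')(-3, -8)) = Mul(Mul(-14, Add(18, -13)), Add(1, Mul(-7, -3))) = Mul(Mul(-14, 5), Add(1, 21)) = Mul(-70, 22) = -1540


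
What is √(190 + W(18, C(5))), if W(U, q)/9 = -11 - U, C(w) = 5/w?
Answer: I*√71 ≈ 8.4261*I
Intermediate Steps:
W(U, q) = -99 - 9*U (W(U, q) = 9*(-11 - U) = -99 - 9*U)
√(190 + W(18, C(5))) = √(190 + (-99 - 9*18)) = √(190 + (-99 - 162)) = √(190 - 261) = √(-71) = I*√71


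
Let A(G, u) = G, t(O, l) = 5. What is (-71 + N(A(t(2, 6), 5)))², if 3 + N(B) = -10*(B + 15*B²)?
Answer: 15007876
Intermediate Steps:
N(B) = -3 - 150*B² - 10*B (N(B) = -3 - 10*(B + 15*B²) = -3 + (-150*B² - 10*B) = -3 - 150*B² - 10*B)
(-71 + N(A(t(2, 6), 5)))² = (-71 + (-3 - 150*5² - 10*5))² = (-71 + (-3 - 150*25 - 50))² = (-71 + (-3 - 3750 - 50))² = (-71 - 3803)² = (-3874)² = 15007876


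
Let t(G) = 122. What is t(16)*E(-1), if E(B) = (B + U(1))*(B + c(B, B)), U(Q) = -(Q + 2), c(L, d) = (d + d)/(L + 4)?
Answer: 2440/3 ≈ 813.33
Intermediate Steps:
c(L, d) = 2*d/(4 + L) (c(L, d) = (2*d)/(4 + L) = 2*d/(4 + L))
U(Q) = -2 - Q (U(Q) = -(2 + Q) = -2 - Q)
E(B) = (-3 + B)*(B + 2*B/(4 + B)) (E(B) = (B + (-2 - 1*1))*(B + 2*B/(4 + B)) = (B + (-2 - 1))*(B + 2*B/(4 + B)) = (B - 3)*(B + 2*B/(4 + B)) = (-3 + B)*(B + 2*B/(4 + B)))
t(16)*E(-1) = 122*(-(-18 + (-1)**2 + 3*(-1))/(4 - 1)) = 122*(-1*(-18 + 1 - 3)/3) = 122*(-1*1/3*(-20)) = 122*(20/3) = 2440/3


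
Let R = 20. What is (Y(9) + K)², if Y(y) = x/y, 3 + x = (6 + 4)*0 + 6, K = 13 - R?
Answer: 400/9 ≈ 44.444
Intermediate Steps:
K = -7 (K = 13 - 1*20 = 13 - 20 = -7)
x = 3 (x = -3 + ((6 + 4)*0 + 6) = -3 + (10*0 + 6) = -3 + (0 + 6) = -3 + 6 = 3)
Y(y) = 3/y
(Y(9) + K)² = (3/9 - 7)² = (3*(⅑) - 7)² = (⅓ - 7)² = (-20/3)² = 400/9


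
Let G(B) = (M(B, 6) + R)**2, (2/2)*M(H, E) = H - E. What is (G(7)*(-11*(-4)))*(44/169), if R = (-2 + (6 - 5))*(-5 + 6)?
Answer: 0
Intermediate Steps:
M(H, E) = H - E
R = -1 (R = (-2 + 1)*1 = -1*1 = -1)
G(B) = (-7 + B)**2 (G(B) = ((B - 1*6) - 1)**2 = ((B - 6) - 1)**2 = ((-6 + B) - 1)**2 = (-7 + B)**2)
(G(7)*(-11*(-4)))*(44/169) = ((-7 + 7)**2*(-11*(-4)))*(44/169) = (0**2*44)*(44*(1/169)) = (0*44)*(44/169) = 0*(44/169) = 0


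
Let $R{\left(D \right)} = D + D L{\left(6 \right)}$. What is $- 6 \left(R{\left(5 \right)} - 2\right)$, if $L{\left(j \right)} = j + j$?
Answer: $-378$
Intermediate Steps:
$L{\left(j \right)} = 2 j$
$R{\left(D \right)} = 13 D$ ($R{\left(D \right)} = D + D 2 \cdot 6 = D + D 12 = D + 12 D = 13 D$)
$- 6 \left(R{\left(5 \right)} - 2\right) = - 6 \left(13 \cdot 5 - 2\right) = - 6 \left(65 - 2\right) = \left(-6\right) 63 = -378$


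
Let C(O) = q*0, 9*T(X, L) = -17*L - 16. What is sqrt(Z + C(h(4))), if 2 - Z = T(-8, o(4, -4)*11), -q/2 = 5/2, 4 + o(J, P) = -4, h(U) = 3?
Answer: I*sqrt(1462)/3 ≈ 12.745*I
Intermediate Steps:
o(J, P) = -8 (o(J, P) = -4 - 4 = -8)
q = -5 (q = -10/2 = -2*5/2 = -5)
T(X, L) = -16/9 - 17*L/9 (T(X, L) = (-17*L - 16)/9 = (-16 - 17*L)/9 = -16/9 - 17*L/9)
C(O) = 0 (C(O) = -5*0 = 0)
Z = -1462/9 (Z = 2 - (-16/9 - (-136)*11/9) = 2 - (-16/9 - 17/9*(-88)) = 2 - (-16/9 + 1496/9) = 2 - 1*1480/9 = 2 - 1480/9 = -1462/9 ≈ -162.44)
sqrt(Z + C(h(4))) = sqrt(-1462/9 + 0) = sqrt(-1462/9) = I*sqrt(1462)/3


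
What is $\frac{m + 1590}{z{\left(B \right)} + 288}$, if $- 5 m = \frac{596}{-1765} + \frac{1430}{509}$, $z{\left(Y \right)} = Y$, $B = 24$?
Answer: $\frac{1784985041}{350370150} \approx 5.0946$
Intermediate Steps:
$m = - \frac{2220586}{4491925}$ ($m = - \frac{\frac{596}{-1765} + \frac{1430}{509}}{5} = - \frac{596 \left(- \frac{1}{1765}\right) + 1430 \cdot \frac{1}{509}}{5} = - \frac{- \frac{596}{1765} + \frac{1430}{509}}{5} = \left(- \frac{1}{5}\right) \frac{2220586}{898385} = - \frac{2220586}{4491925} \approx -0.49435$)
$\frac{m + 1590}{z{\left(B \right)} + 288} = \frac{- \frac{2220586}{4491925} + 1590}{24 + 288} = \frac{7139940164}{4491925 \cdot 312} = \frac{7139940164}{4491925} \cdot \frac{1}{312} = \frac{1784985041}{350370150}$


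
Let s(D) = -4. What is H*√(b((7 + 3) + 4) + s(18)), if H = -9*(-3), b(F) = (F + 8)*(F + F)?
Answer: 162*√17 ≈ 667.94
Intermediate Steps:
b(F) = 2*F*(8 + F) (b(F) = (8 + F)*(2*F) = 2*F*(8 + F))
H = 27
H*√(b((7 + 3) + 4) + s(18)) = 27*√(2*((7 + 3) + 4)*(8 + ((7 + 3) + 4)) - 4) = 27*√(2*(10 + 4)*(8 + (10 + 4)) - 4) = 27*√(2*14*(8 + 14) - 4) = 27*√(2*14*22 - 4) = 27*√(616 - 4) = 27*√612 = 27*(6*√17) = 162*√17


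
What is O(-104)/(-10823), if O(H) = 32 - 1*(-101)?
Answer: -133/10823 ≈ -0.012289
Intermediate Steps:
O(H) = 133 (O(H) = 32 + 101 = 133)
O(-104)/(-10823) = 133/(-10823) = 133*(-1/10823) = -133/10823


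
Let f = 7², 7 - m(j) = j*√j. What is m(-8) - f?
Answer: -42 + 16*I*√2 ≈ -42.0 + 22.627*I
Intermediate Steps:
m(j) = 7 - j^(3/2) (m(j) = 7 - j*√j = 7 - j^(3/2))
f = 49
m(-8) - f = (7 - (-8)^(3/2)) - 1*49 = (7 - (-16)*I*√2) - 49 = (7 + 16*I*√2) - 49 = -42 + 16*I*√2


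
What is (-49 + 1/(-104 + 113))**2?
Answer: 193600/81 ≈ 2390.1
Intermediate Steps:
(-49 + 1/(-104 + 113))**2 = (-49 + 1/9)**2 = (-440/9)**2 = 193600/81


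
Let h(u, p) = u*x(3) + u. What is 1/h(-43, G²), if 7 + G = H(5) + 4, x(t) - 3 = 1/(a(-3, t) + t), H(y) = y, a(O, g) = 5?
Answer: -8/1419 ≈ -0.0056378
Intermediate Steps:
x(t) = 3 + 1/(5 + t)
G = 2 (G = -7 + (5 + 4) = -7 + 9 = 2)
h(u, p) = 33*u/8 (h(u, p) = u*((16 + 3*3)/(5 + 3)) + u = u*((16 + 9)/8) + u = u*((⅛)*25) + u = u*(25/8) + u = 25*u/8 + u = 33*u/8)
1/h(-43, G²) = 1/((33/8)*(-43)) = 1/(-1419/8) = -8/1419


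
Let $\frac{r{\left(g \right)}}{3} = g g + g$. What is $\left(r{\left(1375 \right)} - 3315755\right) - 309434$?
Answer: $2050811$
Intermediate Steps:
$r{\left(g \right)} = 3 g + 3 g^{2}$ ($r{\left(g \right)} = 3 \left(g g + g\right) = 3 \left(g^{2} + g\right) = 3 \left(g + g^{2}\right) = 3 g + 3 g^{2}$)
$\left(r{\left(1375 \right)} - 3315755\right) - 309434 = \left(3 \cdot 1375 \left(1 + 1375\right) - 3315755\right) - 309434 = \left(3 \cdot 1375 \cdot 1376 - 3315755\right) - 309434 = \left(5676000 - 3315755\right) - 309434 = 2360245 - 309434 = 2050811$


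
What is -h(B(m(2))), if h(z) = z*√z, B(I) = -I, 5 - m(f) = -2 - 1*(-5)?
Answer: 2*I*√2 ≈ 2.8284*I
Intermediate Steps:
m(f) = 2 (m(f) = 5 - (-2 - 1*(-5)) = 5 - (-2 + 5) = 5 - 1*3 = 5 - 3 = 2)
h(z) = z^(3/2)
-h(B(m(2))) = -(-1*2)^(3/2) = -(-2)^(3/2) = -(-2)*I*√2 = 2*I*√2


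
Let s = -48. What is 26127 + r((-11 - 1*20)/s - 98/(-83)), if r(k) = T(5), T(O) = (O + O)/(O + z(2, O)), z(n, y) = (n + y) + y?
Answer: 444169/17 ≈ 26128.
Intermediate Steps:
z(n, y) = n + 2*y
T(O) = 2*O/(2 + 3*O) (T(O) = (O + O)/(O + (2 + 2*O)) = (2*O)/(2 + 3*O) = 2*O/(2 + 3*O))
r(k) = 10/17 (r(k) = 2*5/(2 + 3*5) = 2*5/(2 + 15) = 2*5/17 = 2*5*(1/17) = 10/17)
26127 + r((-11 - 1*20)/s - 98/(-83)) = 26127 + 10/17 = 444169/17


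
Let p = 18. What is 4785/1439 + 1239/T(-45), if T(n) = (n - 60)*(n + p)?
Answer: 730876/194265 ≈ 3.7623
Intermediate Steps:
T(n) = (-60 + n)*(18 + n) (T(n) = (n - 60)*(n + 18) = (-60 + n)*(18 + n))
4785/1439 + 1239/T(-45) = 4785/1439 + 1239/(-1080 + (-45)**2 - 42*(-45)) = 4785*(1/1439) + 1239/(-1080 + 2025 + 1890) = 4785/1439 + 1239/2835 = 4785/1439 + 1239*(1/2835) = 4785/1439 + 59/135 = 730876/194265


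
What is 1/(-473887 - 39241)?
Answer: -1/513128 ≈ -1.9488e-6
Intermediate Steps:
1/(-473887 - 39241) = 1/(-513128) = -1/513128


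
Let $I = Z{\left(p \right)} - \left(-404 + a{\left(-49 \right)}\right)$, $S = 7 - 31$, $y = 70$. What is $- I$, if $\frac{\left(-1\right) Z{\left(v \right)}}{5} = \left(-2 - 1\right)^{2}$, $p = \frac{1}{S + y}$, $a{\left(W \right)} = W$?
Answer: $-408$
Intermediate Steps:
$S = -24$ ($S = 7 - 31 = -24$)
$p = \frac{1}{46}$ ($p = \frac{1}{-24 + 70} = \frac{1}{46} \approx 0.021739$)
$Z{\left(v \right)} = -45$ ($Z{\left(v \right)} = - 5 \left(-2 - 1\right)^{2} = - 5 \left(-3\right)^{2} = \left(-5\right) 9 = -45$)
$I = 408$ ($I = -45 - \left(-404 - 49\right) = -45 - -453 = -45 + 453 = 408$)
$- I = \left(-1\right) 408 = -408$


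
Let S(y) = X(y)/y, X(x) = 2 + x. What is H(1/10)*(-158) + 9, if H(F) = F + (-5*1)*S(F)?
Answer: 82916/5 ≈ 16583.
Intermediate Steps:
S(y) = (2 + y)/y
H(F) = F - 5*(2 + F)/F (H(F) = F + (-5*1)*((2 + F)/F) = F - 5*(2 + F)/F)
H(1/10)*(-158) + 9 = (-5 + 1/10 - 10/(1/10))*(-158) + 9 = (-5 + ⅒ - 10/⅒)*(-158) + 9 = (-5 + ⅒ - 10*10)*(-158) + 9 = (-5 + ⅒ - 100)*(-158) + 9 = -1049/10*(-158) + 9 = 82871/5 + 9 = 82916/5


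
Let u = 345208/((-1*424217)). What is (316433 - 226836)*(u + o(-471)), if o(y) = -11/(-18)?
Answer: -138638545129/7635906 ≈ -18156.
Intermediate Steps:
u = -345208/424217 (u = 345208/(-424217) = 345208*(-1/424217) = -345208/424217 ≈ -0.81375)
o(y) = 11/18 (o(y) = -11*(-1/18) = 11/18)
(316433 - 226836)*(u + o(-471)) = (316433 - 226836)*(-345208/424217 + 11/18) = 89597*(-1547357/7635906) = -138638545129/7635906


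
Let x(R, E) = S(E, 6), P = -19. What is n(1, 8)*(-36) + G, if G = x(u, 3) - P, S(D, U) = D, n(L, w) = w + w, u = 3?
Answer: -554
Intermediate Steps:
n(L, w) = 2*w
x(R, E) = E
G = 22 (G = 3 - 1*(-19) = 3 + 19 = 22)
n(1, 8)*(-36) + G = (2*8)*(-36) + 22 = 16*(-36) + 22 = -576 + 22 = -554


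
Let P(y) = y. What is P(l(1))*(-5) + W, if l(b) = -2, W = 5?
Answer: 15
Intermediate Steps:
P(l(1))*(-5) + W = -2*(-5) + 5 = 10 + 5 = 15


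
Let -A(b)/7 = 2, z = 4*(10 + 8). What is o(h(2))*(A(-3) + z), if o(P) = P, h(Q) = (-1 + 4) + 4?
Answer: 406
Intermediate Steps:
h(Q) = 7 (h(Q) = 3 + 4 = 7)
z = 72 (z = 4*18 = 72)
A(b) = -14 (A(b) = -7*2 = -14)
o(h(2))*(A(-3) + z) = 7*(-14 + 72) = 7*58 = 406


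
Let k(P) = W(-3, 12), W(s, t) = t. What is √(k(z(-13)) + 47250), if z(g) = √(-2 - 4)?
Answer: √47262 ≈ 217.40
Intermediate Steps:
z(g) = I*√6 (z(g) = √(-6) = I*√6)
k(P) = 12
√(k(z(-13)) + 47250) = √(12 + 47250) = √47262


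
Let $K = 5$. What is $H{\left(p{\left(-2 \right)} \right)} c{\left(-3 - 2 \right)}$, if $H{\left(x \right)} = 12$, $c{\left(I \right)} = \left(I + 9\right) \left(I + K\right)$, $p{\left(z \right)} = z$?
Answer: $0$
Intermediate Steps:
$c{\left(I \right)} = \left(5 + I\right) \left(9 + I\right)$ ($c{\left(I \right)} = \left(I + 9\right) \left(I + 5\right) = \left(9 + I\right) \left(5 + I\right) = \left(5 + I\right) \left(9 + I\right)$)
$H{\left(p{\left(-2 \right)} \right)} c{\left(-3 - 2 \right)} = 12 \left(45 + \left(-3 - 2\right)^{2} + 14 \left(-3 - 2\right)\right) = 12 \left(45 + \left(-5\right)^{2} + 14 \left(-5\right)\right) = 12 \left(45 + 25 - 70\right) = 12 \cdot 0 = 0$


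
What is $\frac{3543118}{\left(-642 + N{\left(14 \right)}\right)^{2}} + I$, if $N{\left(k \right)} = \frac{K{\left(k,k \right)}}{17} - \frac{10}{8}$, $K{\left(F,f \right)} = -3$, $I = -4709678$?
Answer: $- \frac{9015837996359470}{1914325009} \approx -4.7097 \cdot 10^{6}$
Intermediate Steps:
$N{\left(k \right)} = - \frac{97}{68}$ ($N{\left(k \right)} = - \frac{3}{17} - \frac{10}{8} = \left(-3\right) \frac{1}{17} - \frac{5}{4} = - \frac{3}{17} - \frac{5}{4} = - \frac{97}{68}$)
$\frac{3543118}{\left(-642 + N{\left(14 \right)}\right)^{2}} + I = \frac{3543118}{\left(-642 - \frac{97}{68}\right)^{2}} - 4709678 = \frac{3543118}{\left(- \frac{43753}{68}\right)^{2}} - 4709678 = \frac{3543118}{\frac{1914325009}{4624}} - 4709678 = 3543118 \cdot \frac{4624}{1914325009} - 4709678 = \frac{16383377632}{1914325009} - 4709678 = - \frac{9015837996359470}{1914325009}$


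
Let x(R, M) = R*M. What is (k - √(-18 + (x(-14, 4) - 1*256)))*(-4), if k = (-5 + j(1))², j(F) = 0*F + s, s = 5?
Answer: 4*I*√330 ≈ 72.664*I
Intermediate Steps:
x(R, M) = M*R
j(F) = 5 (j(F) = 0*F + 5 = 0 + 5 = 5)
k = 0 (k = (-5 + 5)² = 0² = 0)
(k - √(-18 + (x(-14, 4) - 1*256)))*(-4) = (0 - √(-18 + (4*(-14) - 1*256)))*(-4) = (0 - √(-18 + (-56 - 256)))*(-4) = (0 - √(-18 - 312))*(-4) = (0 - √(-330))*(-4) = (0 - I*√330)*(-4) = -I*√330*(-4) = 4*I*√330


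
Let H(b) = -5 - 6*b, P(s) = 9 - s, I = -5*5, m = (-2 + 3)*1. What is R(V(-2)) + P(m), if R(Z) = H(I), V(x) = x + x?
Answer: 153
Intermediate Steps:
m = 1 (m = 1*1 = 1)
I = -25
V(x) = 2*x
H(b) = -5 - 6*b
R(Z) = 145 (R(Z) = -5 - 6*(-25) = -5 + 150 = 145)
R(V(-2)) + P(m) = 145 + (9 - 1*1) = 145 + (9 - 1) = 145 + 8 = 153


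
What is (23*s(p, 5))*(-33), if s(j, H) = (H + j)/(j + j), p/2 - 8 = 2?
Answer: -3795/8 ≈ -474.38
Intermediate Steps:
p = 20 (p = 16 + 2*2 = 16 + 4 = 20)
s(j, H) = (H + j)/(2*j) (s(j, H) = (H + j)/((2*j)) = (H + j)*(1/(2*j)) = (H + j)/(2*j))
(23*s(p, 5))*(-33) = (23*((½)*(5 + 20)/20))*(-33) = (23*((½)*(1/20)*25))*(-33) = (23*(5/8))*(-33) = (115/8)*(-33) = -3795/8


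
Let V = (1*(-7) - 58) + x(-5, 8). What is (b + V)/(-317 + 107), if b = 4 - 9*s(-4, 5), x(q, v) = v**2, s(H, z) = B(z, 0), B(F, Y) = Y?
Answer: -1/70 ≈ -0.014286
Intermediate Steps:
s(H, z) = 0
V = -1 (V = (1*(-7) - 58) + 8**2 = (-7 - 58) + 64 = -65 + 64 = -1)
b = 4 (b = 4 - 9*0 = 4 + 0 = 4)
(b + V)/(-317 + 107) = (4 - 1)/(-317 + 107) = 3/(-210) = 3*(-1/210) = -1/70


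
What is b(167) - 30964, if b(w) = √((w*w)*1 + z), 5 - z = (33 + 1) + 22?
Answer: -30964 + √27838 ≈ -30797.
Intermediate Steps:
z = -51 (z = 5 - ((33 + 1) + 22) = 5 - (34 + 22) = 5 - 1*56 = 5 - 56 = -51)
b(w) = √(-51 + w²) (b(w) = √((w*w)*1 - 51) = √(w²*1 - 51) = √(w² - 51) = √(-51 + w²))
b(167) - 30964 = √(-51 + 167²) - 30964 = √(-51 + 27889) - 30964 = √27838 - 30964 = -30964 + √27838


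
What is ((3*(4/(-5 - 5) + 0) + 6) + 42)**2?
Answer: 54756/25 ≈ 2190.2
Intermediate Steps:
((3*(4/(-5 - 5) + 0) + 6) + 42)**2 = ((3*(4/(-10) + 0) + 6) + 42)**2 = ((3*(-1/10*4 + 0) + 6) + 42)**2 = ((3*(-2/5 + 0) + 6) + 42)**2 = ((3*(-2/5) + 6) + 42)**2 = ((-6/5 + 6) + 42)**2 = (24/5 + 42)**2 = (234/5)**2 = 54756/25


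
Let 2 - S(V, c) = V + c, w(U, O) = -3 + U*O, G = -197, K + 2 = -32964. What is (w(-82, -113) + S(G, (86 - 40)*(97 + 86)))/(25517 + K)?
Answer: -348/2483 ≈ -0.14015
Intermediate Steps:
K = -32966 (K = -2 - 32964 = -32966)
w(U, O) = -3 + O*U
S(V, c) = 2 - V - c (S(V, c) = 2 - (V + c) = 2 + (-V - c) = 2 - V - c)
(w(-82, -113) + S(G, (86 - 40)*(97 + 86)))/(25517 + K) = ((-3 - 113*(-82)) + (2 - 1*(-197) - (86 - 40)*(97 + 86)))/(25517 - 32966) = ((-3 + 9266) + (2 + 197 - 46*183))/(-7449) = (9263 + (2 + 197 - 1*8418))*(-1/7449) = (9263 + (2 + 197 - 8418))*(-1/7449) = (9263 - 8219)*(-1/7449) = 1044*(-1/7449) = -348/2483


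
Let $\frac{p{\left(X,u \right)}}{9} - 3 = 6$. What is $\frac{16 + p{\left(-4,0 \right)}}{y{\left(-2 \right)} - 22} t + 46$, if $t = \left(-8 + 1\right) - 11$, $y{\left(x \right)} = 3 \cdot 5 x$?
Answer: $\frac{2069}{26} \approx 79.577$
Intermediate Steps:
$y{\left(x \right)} = 15 x$
$p{\left(X,u \right)} = 81$ ($p{\left(X,u \right)} = 27 + 9 \cdot 6 = 27 + 54 = 81$)
$t = -18$ ($t = -7 - 11 = -18$)
$\frac{16 + p{\left(-4,0 \right)}}{y{\left(-2 \right)} - 22} t + 46 = \frac{16 + 81}{15 \left(-2\right) - 22} \left(-18\right) + 46 = \frac{97}{-30 - 22} \left(-18\right) + 46 = \frac{97}{-52} \left(-18\right) + 46 = 97 \left(- \frac{1}{52}\right) \left(-18\right) + 46 = \left(- \frac{97}{52}\right) \left(-18\right) + 46 = \frac{873}{26} + 46 = \frac{2069}{26}$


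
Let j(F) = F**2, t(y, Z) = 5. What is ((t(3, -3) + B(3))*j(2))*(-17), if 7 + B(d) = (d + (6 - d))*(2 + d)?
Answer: -1904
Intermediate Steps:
B(d) = 5 + 6*d (B(d) = -7 + (d + (6 - d))*(2 + d) = -7 + 6*(2 + d) = -7 + (12 + 6*d) = 5 + 6*d)
((t(3, -3) + B(3))*j(2))*(-17) = ((5 + (5 + 6*3))*2**2)*(-17) = ((5 + (5 + 18))*4)*(-17) = ((5 + 23)*4)*(-17) = (28*4)*(-17) = 112*(-17) = -1904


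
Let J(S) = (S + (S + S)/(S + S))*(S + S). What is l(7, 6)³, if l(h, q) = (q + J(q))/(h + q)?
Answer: 729000/2197 ≈ 331.82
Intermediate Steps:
J(S) = 2*S*(1 + S) (J(S) = (S + (2*S)/((2*S)))*(2*S) = (S + (2*S)*(1/(2*S)))*(2*S) = (S + 1)*(2*S) = (1 + S)*(2*S) = 2*S*(1 + S))
l(h, q) = (q + 2*q*(1 + q))/(h + q)
l(7, 6)³ = (6*(3 + 2*6)/(7 + 6))³ = (6*(3 + 12)/13)³ = (6*(1/13)*15)³ = (90/13)³ = 729000/2197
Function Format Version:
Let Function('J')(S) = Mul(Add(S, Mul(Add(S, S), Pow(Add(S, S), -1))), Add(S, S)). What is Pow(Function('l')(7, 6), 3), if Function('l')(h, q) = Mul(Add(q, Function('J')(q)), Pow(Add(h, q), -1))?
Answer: Rational(729000, 2197) ≈ 331.82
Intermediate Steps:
Function('J')(S) = Mul(2, S, Add(1, S)) (Function('J')(S) = Mul(Add(S, Mul(Mul(2, S), Pow(Mul(2, S), -1))), Mul(2, S)) = Mul(Add(S, Mul(Mul(2, S), Mul(Rational(1, 2), Pow(S, -1)))), Mul(2, S)) = Mul(Add(S, 1), Mul(2, S)) = Mul(Add(1, S), Mul(2, S)) = Mul(2, S, Add(1, S)))
Function('l')(h, q) = Mul(Pow(Add(h, q), -1), Add(q, Mul(2, q, Add(1, q)))) (Function('l')(h, q) = Mul(Add(q, Mul(2, q, Add(1, q))), Pow(Add(h, q), -1)) = Mul(Pow(Add(h, q), -1), Add(q, Mul(2, q, Add(1, q)))))
Pow(Function('l')(7, 6), 3) = Pow(Mul(6, Pow(Add(7, 6), -1), Add(3, Mul(2, 6))), 3) = Pow(Mul(6, Pow(13, -1), Add(3, 12)), 3) = Pow(Mul(6, Rational(1, 13), 15), 3) = Pow(Rational(90, 13), 3) = Rational(729000, 2197)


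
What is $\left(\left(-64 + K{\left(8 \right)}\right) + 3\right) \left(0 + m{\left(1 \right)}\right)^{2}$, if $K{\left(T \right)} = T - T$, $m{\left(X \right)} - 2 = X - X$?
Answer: $-244$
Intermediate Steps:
$m{\left(X \right)} = 2$ ($m{\left(X \right)} = 2 + \left(X - X\right) = 2 + 0 = 2$)
$K{\left(T \right)} = 0$
$\left(\left(-64 + K{\left(8 \right)}\right) + 3\right) \left(0 + m{\left(1 \right)}\right)^{2} = \left(\left(-64 + 0\right) + 3\right) \left(0 + 2\right)^{2} = \left(-64 + 3\right) 2^{2} = \left(-61\right) 4 = -244$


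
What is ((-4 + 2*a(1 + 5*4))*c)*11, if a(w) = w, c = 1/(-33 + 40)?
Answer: 418/7 ≈ 59.714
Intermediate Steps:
c = 1/7 ≈ 0.14286
((-4 + 2*a(1 + 5*4))*c)*11 = ((-4 + 2*(1 + 5*4))*(1/7))*11 = ((-4 + 2*(1 + 20))*(1/7))*11 = ((-4 + 2*21)*(1/7))*11 = ((-4 + 42)*(1/7))*11 = (38*(1/7))*11 = (38/7)*11 = 418/7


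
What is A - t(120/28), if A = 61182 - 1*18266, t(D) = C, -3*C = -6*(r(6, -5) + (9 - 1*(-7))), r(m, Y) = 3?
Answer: 42878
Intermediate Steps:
C = 38 (C = -(-2)*(3 + (9 - 1*(-7))) = -(-2)*(3 + (9 + 7)) = -(-2)*(3 + 16) = -(-2)*19 = -⅓*(-114) = 38)
t(D) = 38
A = 42916 (A = 61182 - 18266 = 42916)
A - t(120/28) = 42916 - 1*38 = 42916 - 38 = 42878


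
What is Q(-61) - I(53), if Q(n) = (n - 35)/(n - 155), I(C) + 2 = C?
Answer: -455/9 ≈ -50.556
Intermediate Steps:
I(C) = -2 + C
Q(n) = (-35 + n)/(-155 + n)
Q(-61) - I(53) = (-35 - 61)/(-155 - 61) - (-2 + 53) = -96/(-216) - 1*51 = -1/216*(-96) - 51 = 4/9 - 51 = -455/9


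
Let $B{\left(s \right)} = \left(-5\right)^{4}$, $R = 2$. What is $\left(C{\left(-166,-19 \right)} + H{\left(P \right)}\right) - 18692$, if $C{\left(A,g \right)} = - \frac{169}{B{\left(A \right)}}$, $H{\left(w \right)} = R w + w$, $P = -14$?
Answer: $- \frac{11708919}{625} \approx -18734.0$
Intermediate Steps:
$B{\left(s \right)} = 625$
$H{\left(w \right)} = 3 w$ ($H{\left(w \right)} = 2 w + w = 3 w$)
$C{\left(A,g \right)} = - \frac{169}{625}$
$\left(C{\left(-166,-19 \right)} + H{\left(P \right)}\right) - 18692 = \left(- \frac{169}{625} + 3 \left(-14\right)\right) - 18692 = \left(- \frac{169}{625} - 42\right) - 18692 = - \frac{26419}{625} - 18692 = - \frac{11708919}{625}$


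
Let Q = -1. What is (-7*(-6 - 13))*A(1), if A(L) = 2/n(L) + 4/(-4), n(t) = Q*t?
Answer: -399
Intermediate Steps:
n(t) = -t
A(L) = -1 - 2/L (A(L) = 2/((-L)) + 4/(-4) = 2*(-1/L) + 4*(-¼) = -2/L - 1 = -1 - 2/L)
(-7*(-6 - 13))*A(1) = (-7*(-6 - 13))*((-2 - 1*1)/1) = (-7*(-19))*(1*(-2 - 1)) = 133*(1*(-3)) = 133*(-3) = -399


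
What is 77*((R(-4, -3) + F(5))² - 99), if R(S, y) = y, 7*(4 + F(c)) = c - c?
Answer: -3850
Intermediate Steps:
F(c) = -4 (F(c) = -4 + (c - c)/7 = -4 + (⅐)*0 = -4 + 0 = -4)
77*((R(-4, -3) + F(5))² - 99) = 77*((-3 - 4)² - 99) = 77*((-7)² - 99) = 77*(49 - 99) = 77*(-50) = -3850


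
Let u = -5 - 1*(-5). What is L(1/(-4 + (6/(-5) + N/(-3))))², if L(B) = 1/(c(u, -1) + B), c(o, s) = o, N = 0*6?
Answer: 676/25 ≈ 27.040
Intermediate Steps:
u = 0 (u = -5 + 5 = 0)
N = 0
L(B) = 1/B (L(B) = 1/(0 + B) = 1/B)
L(1/(-4 + (6/(-5) + N/(-3))))² = (1/(1/(-4 + (6/(-5) + 0/(-3)))))² = (1/(1/(-4 + (6*(-⅕) + 0*(-⅓)))))² = (1/(1/(-4 + (-6/5 + 0))))² = (1/(1/(-4 - 6/5)))² = (1/(1/(-26/5)))² = (1/(-5/26))² = (-26/5)² = 676/25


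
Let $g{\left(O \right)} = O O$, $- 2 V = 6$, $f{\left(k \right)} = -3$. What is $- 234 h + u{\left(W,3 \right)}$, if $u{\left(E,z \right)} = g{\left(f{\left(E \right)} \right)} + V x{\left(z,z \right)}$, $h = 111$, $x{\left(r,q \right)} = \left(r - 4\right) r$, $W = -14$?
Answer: $-25956$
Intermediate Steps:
$x{\left(r,q \right)} = r \left(-4 + r\right)$ ($x{\left(r,q \right)} = \left(-4 + r\right) r = r \left(-4 + r\right)$)
$V = -3$ ($V = \left(- \frac{1}{2}\right) 6 = -3$)
$g{\left(O \right)} = O^{2}$
$u{\left(E,z \right)} = 9 - 3 z \left(-4 + z\right)$ ($u{\left(E,z \right)} = \left(-3\right)^{2} - 3 z \left(-4 + z\right) = 9 - 3 z \left(-4 + z\right)$)
$- 234 h + u{\left(W,3 \right)} = \left(-234\right) 111 + \left(9 - 9 \left(-4 + 3\right)\right) = -25974 + \left(9 - 9 \left(-1\right)\right) = -25974 + \left(9 + 9\right) = -25974 + 18 = -25956$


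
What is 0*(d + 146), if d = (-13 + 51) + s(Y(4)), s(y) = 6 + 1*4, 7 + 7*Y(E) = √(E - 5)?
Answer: 0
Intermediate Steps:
Y(E) = -1 + √(-5 + E)/7 (Y(E) = -1 + √(E - 5)/7 = -1 + √(-5 + E)/7)
s(y) = 10 (s(y) = 6 + 4 = 10)
d = 48 (d = (-13 + 51) + 10 = 38 + 10 = 48)
0*(d + 146) = 0*(48 + 146) = 0*194 = 0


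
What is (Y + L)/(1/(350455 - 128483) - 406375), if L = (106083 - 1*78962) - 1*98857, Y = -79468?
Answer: 33563054288/90203871499 ≈ 0.37208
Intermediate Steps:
L = -71736 (L = (106083 - 78962) - 98857 = 27121 - 98857 = -71736)
(Y + L)/(1/(350455 - 128483) - 406375) = (-79468 - 71736)/(1/(350455 - 128483) - 406375) = -151204/(1/221972 - 406375) = -151204/(-90203871499/221972) = -151204*(-221972/90203871499) = 33563054288/90203871499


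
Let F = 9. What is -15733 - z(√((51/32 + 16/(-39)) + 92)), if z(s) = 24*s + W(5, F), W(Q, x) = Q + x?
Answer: -15747 - √9070854/13 ≈ -15979.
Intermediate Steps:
z(s) = 14 + 24*s (z(s) = 24*s + (5 + 9) = 24*s + 14 = 14 + 24*s)
-15733 - z(√((51/32 + 16/(-39)) + 92)) = -15733 - (14 + 24*√((51/32 + 16/(-39)) + 92)) = -15733 - (14 + 24*√((51*(1/32) + 16*(-1/39)) + 92)) = -15733 - (14 + 24*√((51/32 - 16/39) + 92)) = -15733 - (14 + 24*√(1477/1248 + 92)) = -15733 - (14 + 24*√(116293/1248)) = -15733 - (14 + 24*(√9070854/312)) = -15733 - (14 + √9070854/13) = -15733 + (-14 - √9070854/13) = -15747 - √9070854/13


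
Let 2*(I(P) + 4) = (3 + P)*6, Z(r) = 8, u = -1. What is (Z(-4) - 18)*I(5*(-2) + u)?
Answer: 280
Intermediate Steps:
I(P) = 5 + 3*P (I(P) = -4 + ((3 + P)*6)/2 = -4 + (18 + 6*P)/2 = -4 + (9 + 3*P) = 5 + 3*P)
(Z(-4) - 18)*I(5*(-2) + u) = (8 - 18)*(5 + 3*(5*(-2) - 1)) = -10*(5 + 3*(-10 - 1)) = -10*(5 + 3*(-11)) = -10*(5 - 33) = -10*(-28) = 280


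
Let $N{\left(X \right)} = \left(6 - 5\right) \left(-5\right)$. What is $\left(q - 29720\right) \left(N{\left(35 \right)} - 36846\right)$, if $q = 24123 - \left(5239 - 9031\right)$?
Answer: $66516055$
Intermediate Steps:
$N{\left(X \right)} = -5$ ($N{\left(X \right)} = 1 \left(-5\right) = -5$)
$q = 27915$ ($q = 24123 - -3792 = 24123 + 3792 = 27915$)
$\left(q - 29720\right) \left(N{\left(35 \right)} - 36846\right) = \left(27915 - 29720\right) \left(-5 - 36846\right) = \left(-1805\right) \left(-36851\right) = 66516055$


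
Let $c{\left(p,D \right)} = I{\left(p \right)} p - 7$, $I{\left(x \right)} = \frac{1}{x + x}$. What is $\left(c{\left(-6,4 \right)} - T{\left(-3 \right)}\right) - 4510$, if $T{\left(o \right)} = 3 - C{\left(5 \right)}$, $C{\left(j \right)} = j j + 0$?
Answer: $- \frac{8989}{2} \approx -4494.5$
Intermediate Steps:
$I{\left(x \right)} = \frac{1}{2 x}$
$c{\left(p,D \right)} = - \frac{13}{2}$ ($c{\left(p,D \right)} = \frac{1}{2 p} p - 7 = \frac{1}{2} - 7 = - \frac{13}{2}$)
$C{\left(j \right)} = j^{2}$ ($C{\left(j \right)} = j^{2} + 0 = j^{2}$)
$T{\left(o \right)} = -22$ ($T{\left(o \right)} = 3 - 5^{2} = 3 - 25 = -22$)
$\left(c{\left(-6,4 \right)} - T{\left(-3 \right)}\right) - 4510 = \left(- \frac{13}{2} - -22\right) - 4510 = \left(- \frac{13}{2} + 22\right) - 4510 = \frac{31}{2} - 4510 = - \frac{8989}{2}$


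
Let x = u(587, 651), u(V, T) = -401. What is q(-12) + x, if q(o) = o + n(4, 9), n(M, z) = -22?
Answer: -435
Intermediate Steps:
x = -401
q(o) = -22 + o (q(o) = o - 22 = -22 + o)
q(-12) + x = (-22 - 12) - 401 = -34 - 401 = -435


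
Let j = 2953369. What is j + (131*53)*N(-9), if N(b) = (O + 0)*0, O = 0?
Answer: 2953369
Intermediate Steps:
N(b) = 0 (N(b) = (0 + 0)*0 = 0*0 = 0)
j + (131*53)*N(-9) = 2953369 + (131*53)*0 = 2953369 + 6943*0 = 2953369 + 0 = 2953369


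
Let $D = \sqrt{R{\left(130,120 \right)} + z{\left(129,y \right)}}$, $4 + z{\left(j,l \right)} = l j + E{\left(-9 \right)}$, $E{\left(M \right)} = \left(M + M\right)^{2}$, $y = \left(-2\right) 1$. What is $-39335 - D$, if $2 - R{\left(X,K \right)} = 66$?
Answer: $-39335 - i \sqrt{2} \approx -39335.0 - 1.4142 i$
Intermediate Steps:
$y = -2$
$E{\left(M \right)} = 4 M^{2}$ ($E{\left(M \right)} = \left(2 M\right)^{2} = 4 M^{2}$)
$R{\left(X,K \right)} = -64$ ($R{\left(X,K \right)} = 2 - 66 = -64$)
$z{\left(j,l \right)} = 320 + j l$ ($z{\left(j,l \right)} = -4 + \left(l j + 4 \left(-9\right)^{2}\right) = -4 + \left(j l + 4 \cdot 81\right) = -4 + \left(j l + 324\right) = -4 + \left(324 + j l\right) = 320 + j l$)
$D = i \sqrt{2}$ ($D = \sqrt{-64 + \left(320 + 129 \left(-2\right)\right)} = \sqrt{-64 + \left(320 - 258\right)} = \sqrt{-64 + 62} = \sqrt{-2} = i \sqrt{2} \approx 1.4142 i$)
$-39335 - D = -39335 - i \sqrt{2}$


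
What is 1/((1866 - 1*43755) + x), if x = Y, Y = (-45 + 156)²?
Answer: -1/29568 ≈ -3.3820e-5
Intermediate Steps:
Y = 12321 (Y = 111² = 12321)
x = 12321
1/((1866 - 1*43755) + x) = 1/((1866 - 1*43755) + 12321) = 1/((1866 - 43755) + 12321) = 1/(-41889 + 12321) = 1/(-29568) = -1/29568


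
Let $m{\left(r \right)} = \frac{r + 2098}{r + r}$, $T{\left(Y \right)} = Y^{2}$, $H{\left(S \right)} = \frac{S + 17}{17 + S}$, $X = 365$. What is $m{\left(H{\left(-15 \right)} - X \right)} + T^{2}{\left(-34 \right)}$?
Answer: $\frac{486425437}{364} \approx 1.3363 \cdot 10^{6}$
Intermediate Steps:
$H{\left(S \right)} = 1$ ($H{\left(S \right)} = \frac{17 + S}{17 + S} = 1$)
$m{\left(r \right)} = \frac{2098 + r}{2 r}$
$m{\left(H{\left(-15 \right)} - X \right)} + T^{2}{\left(-34 \right)} = \frac{2098 + \left(1 - 365\right)}{2 \left(1 - 365\right)} + \left(\left(-34\right)^{2}\right)^{2} = \frac{2098 + \left(1 - 365\right)}{2 \left(1 - 365\right)} + 1156^{2} = \frac{2098 - 364}{2 \left(-364\right)} + 1336336 = \frac{1}{2} \left(- \frac{1}{364}\right) 1734 + 1336336 = - \frac{867}{364} + 1336336 = \frac{486425437}{364}$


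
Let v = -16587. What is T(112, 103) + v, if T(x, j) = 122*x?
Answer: -2923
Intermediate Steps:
T(112, 103) + v = 122*112 - 16587 = 13664 - 16587 = -2923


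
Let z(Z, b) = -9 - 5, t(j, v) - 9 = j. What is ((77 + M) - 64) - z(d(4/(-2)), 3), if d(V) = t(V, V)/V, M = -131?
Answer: -104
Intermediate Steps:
t(j, v) = 9 + j
d(V) = (9 + V)/V
z(Z, b) = -14
((77 + M) - 64) - z(d(4/(-2)), 3) = ((77 - 131) - 64) - 1*(-14) = (-54 - 64) + 14 = -118 + 14 = -104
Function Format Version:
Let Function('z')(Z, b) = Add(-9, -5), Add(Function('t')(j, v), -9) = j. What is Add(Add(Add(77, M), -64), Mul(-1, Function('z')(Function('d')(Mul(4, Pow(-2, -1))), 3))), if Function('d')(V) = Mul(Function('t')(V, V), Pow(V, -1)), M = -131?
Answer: -104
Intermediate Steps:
Function('t')(j, v) = Add(9, j)
Function('d')(V) = Mul(Pow(V, -1), Add(9, V)) (Function('d')(V) = Mul(Add(9, V), Pow(V, -1)) = Mul(Pow(V, -1), Add(9, V)))
Function('z')(Z, b) = -14
Add(Add(Add(77, M), -64), Mul(-1, Function('z')(Function('d')(Mul(4, Pow(-2, -1))), 3))) = Add(Add(Add(77, -131), -64), Mul(-1, -14)) = Add(Add(-54, -64), 14) = Add(-118, 14) = -104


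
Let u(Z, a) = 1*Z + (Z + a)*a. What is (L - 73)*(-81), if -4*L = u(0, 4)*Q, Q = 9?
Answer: 8829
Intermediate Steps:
u(Z, a) = Z + a*(Z + a)
L = -36 (L = -(0 + 4**2 + 0*4)*9/4 = -(0 + 16 + 0)*9/4 = -4*9 = -1/4*144 = -36)
(L - 73)*(-81) = (-36 - 73)*(-81) = -109*(-81) = 8829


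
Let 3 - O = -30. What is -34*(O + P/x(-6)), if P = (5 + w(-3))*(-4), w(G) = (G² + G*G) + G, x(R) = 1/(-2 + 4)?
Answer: 4318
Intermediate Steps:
x(R) = ½ (x(R) = 1/2 = ½)
w(G) = G + 2*G² (w(G) = (G² + G²) + G = 2*G² + G = G + 2*G²)
O = 33 (O = 3 - 1*(-30) = 3 + 30 = 33)
P = -80 (P = (5 - 3*(1 + 2*(-3)))*(-4) = (5 - 3*(1 - 6))*(-4) = (5 - 3*(-5))*(-4) = (5 + 15)*(-4) = 20*(-4) = -80)
-34*(O + P/x(-6)) = -34*(33 - 80/½) = -34*(33 - 80*2) = -34*(33 - 160) = -34*(-127) = 4318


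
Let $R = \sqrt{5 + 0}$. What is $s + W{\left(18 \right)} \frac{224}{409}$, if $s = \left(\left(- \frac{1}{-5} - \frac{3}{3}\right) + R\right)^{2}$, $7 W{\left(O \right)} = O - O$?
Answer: $\frac{141}{25} - \frac{8 \sqrt{5}}{5} \approx 2.0623$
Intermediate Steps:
$W{\left(O \right)} = 0$ ($W{\left(O \right)} = \frac{O - O}{7} = \frac{1}{7} \cdot 0 = 0$)
$R = \sqrt{5} \approx 2.2361$
$s = \left(- \frac{4}{5} + \sqrt{5}\right)^{2}$ ($s = \left(\left(- \frac{1}{-5} - \frac{3}{3}\right) + \sqrt{5}\right)^{2} = \left(\left(\left(-1\right) \left(- \frac{1}{5}\right) - 1\right) + \sqrt{5}\right)^{2} = \left(\left(\frac{1}{5} - 1\right) + \sqrt{5}\right)^{2} = \left(- \frac{4}{5} + \sqrt{5}\right)^{2} \approx 2.0623$)
$s + W{\left(18 \right)} \frac{224}{409} = \left(\frac{141}{25} - \frac{8 \sqrt{5}}{5}\right) + 0 \cdot \frac{224}{409} = \left(\frac{141}{25} - \frac{8 \sqrt{5}}{5}\right) + 0 = \frac{141}{25} - \frac{8 \sqrt{5}}{5}$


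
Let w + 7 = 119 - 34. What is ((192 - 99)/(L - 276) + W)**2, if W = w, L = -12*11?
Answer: 111872929/18496 ≈ 6048.5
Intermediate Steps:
L = -132
w = 78 (w = -7 + (119 - 34) = -7 + 85 = 78)
W = 78
((192 - 99)/(L - 276) + W)**2 = ((192 - 99)/(-132 - 276) + 78)**2 = (93/(-408) + 78)**2 = (93*(-1/408) + 78)**2 = (-31/136 + 78)**2 = (10577/136)**2 = 111872929/18496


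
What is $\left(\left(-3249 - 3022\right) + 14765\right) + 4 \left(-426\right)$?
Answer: $6790$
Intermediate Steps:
$\left(\left(-3249 - 3022\right) + 14765\right) + 4 \left(-426\right) = \left(-6271 + 14765\right) - 1704 = 8494 - 1704 = 6790$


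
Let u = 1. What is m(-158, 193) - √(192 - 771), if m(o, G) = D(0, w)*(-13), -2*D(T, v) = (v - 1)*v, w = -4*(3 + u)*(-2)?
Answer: 6448 - I*√579 ≈ 6448.0 - 24.062*I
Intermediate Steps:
w = 32 (w = -4*(3 + 1)*(-2) = -4*4*(-2) = -16*(-2) = 32)
D(T, v) = -v*(-1 + v)/2 (D(T, v) = -(v - 1)*v/2 = -(-1 + v)*v/2 = -v*(-1 + v)/2)
m(o, G) = 6448 (m(o, G) = ((½)*32*(1 - 1*32))*(-13) = ((½)*32*(1 - 32))*(-13) = ((½)*32*(-31))*(-13) = -496*(-13) = 6448)
m(-158, 193) - √(192 - 771) = 6448 - √(192 - 771) = 6448 - √(-579) = 6448 - I*√579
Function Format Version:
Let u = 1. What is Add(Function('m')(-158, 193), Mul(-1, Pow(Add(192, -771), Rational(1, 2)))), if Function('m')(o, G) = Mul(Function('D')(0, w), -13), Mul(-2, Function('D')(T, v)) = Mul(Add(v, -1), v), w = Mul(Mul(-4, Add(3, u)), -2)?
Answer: Add(6448, Mul(-1, I, Pow(579, Rational(1, 2)))) ≈ Add(6448.0, Mul(-24.062, I))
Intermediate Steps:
w = 32 (w = Mul(Mul(-4, Add(3, 1)), -2) = Mul(Mul(-4, 4), -2) = Mul(-16, -2) = 32)
Function('D')(T, v) = Mul(Rational(-1, 2), v, Add(-1, v)) (Function('D')(T, v) = Mul(Rational(-1, 2), Mul(Add(v, -1), v)) = Mul(Rational(-1, 2), Mul(Add(-1, v), v)) = Mul(Rational(-1, 2), Mul(v, Add(-1, v))) = Mul(Rational(-1, 2), v, Add(-1, v)))
Function('m')(o, G) = 6448 (Function('m')(o, G) = Mul(Mul(Rational(1, 2), 32, Add(1, Mul(-1, 32))), -13) = Mul(Mul(Rational(1, 2), 32, Add(1, -32)), -13) = Mul(Mul(Rational(1, 2), 32, -31), -13) = Mul(-496, -13) = 6448)
Add(Function('m')(-158, 193), Mul(-1, Pow(Add(192, -771), Rational(1, 2)))) = Add(6448, Mul(-1, Pow(Add(192, -771), Rational(1, 2)))) = Add(6448, Mul(-1, Pow(-579, Rational(1, 2)))) = Add(6448, Mul(-1, Mul(I, Pow(579, Rational(1, 2))))) = Add(6448, Mul(-1, I, Pow(579, Rational(1, 2))))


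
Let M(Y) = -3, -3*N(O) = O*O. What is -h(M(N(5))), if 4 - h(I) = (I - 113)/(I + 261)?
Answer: -574/129 ≈ -4.4496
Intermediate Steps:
N(O) = -O²/3 (N(O) = -O*O/3 = -O²/3)
h(I) = 4 - (-113 + I)/(261 + I) (h(I) = 4 - (I - 113)/(I + 261) = 4 - (-113 + I)/(261 + I))
-h(M(N(5))) = -(1157 + 3*(-3))/(261 - 3) = -(1157 - 9)/258 = -1148/258 = -1*574/129 = -574/129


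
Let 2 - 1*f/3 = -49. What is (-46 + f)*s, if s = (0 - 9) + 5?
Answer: -428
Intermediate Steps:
f = 153 (f = 6 - 3*(-49) = 6 + 147 = 153)
s = -4 (s = -9 + 5 = -4)
(-46 + f)*s = (-46 + 153)*(-4) = 107*(-4) = -428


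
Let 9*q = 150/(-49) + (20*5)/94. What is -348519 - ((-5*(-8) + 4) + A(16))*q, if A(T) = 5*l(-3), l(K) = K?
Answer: -7223619913/20727 ≈ -3.4851e+5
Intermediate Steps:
q = -4600/20727 (q = (150/(-49) + (20*5)/94)/9 = (150*(-1/49) + 100*(1/94))/9 = (-150/49 + 50/47)/9 = (⅑)*(-4600/2303) = -4600/20727 ≈ -0.22193)
A(T) = -15 (A(T) = 5*(-3) = -15)
-348519 - ((-5*(-8) + 4) + A(16))*q = -348519 - ((-5*(-8) + 4) - 15)*(-4600)/20727 = -348519 - ((40 + 4) - 15)*(-4600)/20727 = -348519 - (44 - 15)*(-4600)/20727 = -348519 - 29*(-4600)/20727 = -348519 - 1*(-133400/20727) = -348519 + 133400/20727 = -7223619913/20727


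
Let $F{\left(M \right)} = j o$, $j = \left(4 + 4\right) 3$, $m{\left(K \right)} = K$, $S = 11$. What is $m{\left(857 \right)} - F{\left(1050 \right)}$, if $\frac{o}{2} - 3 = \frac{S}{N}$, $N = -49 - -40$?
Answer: $\frac{2315}{3} \approx 771.67$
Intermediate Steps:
$N = -9$ ($N = -49 + 40 = -9$)
$j = 24$ ($j = 8 \cdot 3 = 24$)
$o = \frac{32}{9}$ ($o = 6 + 2 \frac{11}{-9} = 6 + 2 \cdot 11 \left(- \frac{1}{9}\right) = 6 + 2 \left(- \frac{11}{9}\right) = 6 - \frac{22}{9} = \frac{32}{9} \approx 3.5556$)
$F{\left(M \right)} = \frac{256}{3}$ ($F{\left(M \right)} = 24 \cdot \frac{32}{9} = \frac{256}{3}$)
$m{\left(857 \right)} - F{\left(1050 \right)} = 857 - \frac{256}{3} = \frac{2315}{3}$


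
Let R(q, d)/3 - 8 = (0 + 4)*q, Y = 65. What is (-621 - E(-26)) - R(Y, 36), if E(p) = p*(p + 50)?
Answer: -801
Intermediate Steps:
E(p) = p*(50 + p)
R(q, d) = 24 + 12*q (R(q, d) = 24 + 3*((0 + 4)*q) = 24 + 3*(4*q) = 24 + 12*q)
(-621 - E(-26)) - R(Y, 36) = (-621 - (-26)*(50 - 26)) - (24 + 12*65) = (-621 - (-26)*24) - (24 + 780) = (-621 - 1*(-624)) - 1*804 = (-621 + 624) - 804 = 3 - 804 = -801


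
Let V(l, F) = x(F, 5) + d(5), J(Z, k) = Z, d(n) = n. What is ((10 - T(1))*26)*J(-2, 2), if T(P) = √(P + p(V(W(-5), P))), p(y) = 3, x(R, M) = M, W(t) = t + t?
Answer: -416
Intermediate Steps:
W(t) = 2*t
V(l, F) = 10 (V(l, F) = 5 + 5 = 10)
T(P) = √(3 + P) (T(P) = √(P + 3) = √(3 + P))
((10 - T(1))*26)*J(-2, 2) = ((10 - √(3 + 1))*26)*(-2) = ((10 - √4)*26)*(-2) = ((10 - 1*2)*26)*(-2) = ((10 - 2)*26)*(-2) = (8*26)*(-2) = 208*(-2) = -416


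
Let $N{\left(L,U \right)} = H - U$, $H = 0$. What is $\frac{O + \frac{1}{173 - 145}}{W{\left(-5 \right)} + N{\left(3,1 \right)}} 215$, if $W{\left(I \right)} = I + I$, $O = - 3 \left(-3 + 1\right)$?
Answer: $- \frac{36335}{308} \approx -117.97$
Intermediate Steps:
$O = 6$ ($O = \left(-3\right) \left(-2\right) = 6$)
$W{\left(I \right)} = 2 I$
$N{\left(L,U \right)} = - U$ ($N{\left(L,U \right)} = 0 - U = - U$)
$\frac{O + \frac{1}{173 - 145}}{W{\left(-5 \right)} + N{\left(3,1 \right)}} 215 = \frac{6 + \frac{1}{173 - 145}}{2 \left(-5\right) - 1} \cdot 215 = \frac{6 + \frac{1}{28}}{-10 - 1} \cdot 215 = \frac{6 + \frac{1}{28}}{-11} \cdot 215 = \frac{169}{28} \left(- \frac{1}{11}\right) 215 = \left(- \frac{169}{308}\right) 215 = - \frac{36335}{308}$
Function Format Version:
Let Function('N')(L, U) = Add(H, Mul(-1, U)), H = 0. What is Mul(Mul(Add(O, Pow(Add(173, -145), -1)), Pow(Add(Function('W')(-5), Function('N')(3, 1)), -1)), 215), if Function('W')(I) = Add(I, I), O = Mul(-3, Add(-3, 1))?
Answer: Rational(-36335, 308) ≈ -117.97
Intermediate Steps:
O = 6 (O = Mul(-3, -2) = 6)
Function('W')(I) = Mul(2, I)
Function('N')(L, U) = Mul(-1, U) (Function('N')(L, U) = Add(0, Mul(-1, U)) = Mul(-1, U))
Mul(Mul(Add(O, Pow(Add(173, -145), -1)), Pow(Add(Function('W')(-5), Function('N')(3, 1)), -1)), 215) = Mul(Mul(Add(6, Pow(Add(173, -145), -1)), Pow(Add(Mul(2, -5), Mul(-1, 1)), -1)), 215) = Mul(Mul(Add(6, Pow(28, -1)), Pow(Add(-10, -1), -1)), 215) = Mul(Mul(Add(6, Rational(1, 28)), Pow(-11, -1)), 215) = Mul(Mul(Rational(169, 28), Rational(-1, 11)), 215) = Mul(Rational(-169, 308), 215) = Rational(-36335, 308)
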